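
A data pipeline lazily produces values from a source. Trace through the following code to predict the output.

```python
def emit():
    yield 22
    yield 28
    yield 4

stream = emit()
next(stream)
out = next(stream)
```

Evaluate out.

Step 1: emit() creates a generator.
Step 2: next(stream) yields 22 (consumed and discarded).
Step 3: next(stream) yields 28, assigned to out.
Therefore out = 28.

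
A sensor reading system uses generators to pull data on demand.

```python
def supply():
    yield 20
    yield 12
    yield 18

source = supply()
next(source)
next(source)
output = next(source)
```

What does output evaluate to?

Step 1: supply() creates a generator.
Step 2: next(source) yields 20 (consumed and discarded).
Step 3: next(source) yields 12 (consumed and discarded).
Step 4: next(source) yields 18, assigned to output.
Therefore output = 18.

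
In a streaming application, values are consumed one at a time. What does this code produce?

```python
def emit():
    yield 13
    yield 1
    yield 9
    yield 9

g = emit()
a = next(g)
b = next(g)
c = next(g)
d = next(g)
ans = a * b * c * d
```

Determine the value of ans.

Step 1: Create generator and consume all values:
  a = next(g) = 13
  b = next(g) = 1
  c = next(g) = 9
  d = next(g) = 9
Step 2: ans = 13 * 1 * 9 * 9 = 1053.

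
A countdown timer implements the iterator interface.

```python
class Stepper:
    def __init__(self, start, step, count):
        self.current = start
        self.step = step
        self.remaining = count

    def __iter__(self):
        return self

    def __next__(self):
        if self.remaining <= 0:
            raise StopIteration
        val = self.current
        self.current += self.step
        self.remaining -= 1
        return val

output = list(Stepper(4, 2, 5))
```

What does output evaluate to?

Step 1: Stepper starts at 4, increments by 2, for 5 steps:
  Yield 4, then current += 2
  Yield 6, then current += 2
  Yield 8, then current += 2
  Yield 10, then current += 2
  Yield 12, then current += 2
Therefore output = [4, 6, 8, 10, 12].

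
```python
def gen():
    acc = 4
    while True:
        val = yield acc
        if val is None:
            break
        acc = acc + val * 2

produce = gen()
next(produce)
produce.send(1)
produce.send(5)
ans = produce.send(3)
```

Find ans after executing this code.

Step 1: next() -> yield acc=4.
Step 2: send(1) -> val=1, acc = 4 + 1*2 = 6, yield 6.
Step 3: send(5) -> val=5, acc = 6 + 5*2 = 16, yield 16.
Step 4: send(3) -> val=3, acc = 16 + 3*2 = 22, yield 22.
Therefore ans = 22.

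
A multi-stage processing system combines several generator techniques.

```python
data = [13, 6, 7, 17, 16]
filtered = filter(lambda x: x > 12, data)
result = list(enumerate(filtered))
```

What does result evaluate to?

Step 1: Filter [13, 6, 7, 17, 16] for > 12: [13, 17, 16].
Step 2: enumerate re-indexes from 0: [(0, 13), (1, 17), (2, 16)].
Therefore result = [(0, 13), (1, 17), (2, 16)].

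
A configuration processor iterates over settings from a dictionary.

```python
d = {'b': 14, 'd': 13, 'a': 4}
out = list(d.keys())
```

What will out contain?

Step 1: d.keys() returns the dictionary keys in insertion order.
Therefore out = ['b', 'd', 'a'].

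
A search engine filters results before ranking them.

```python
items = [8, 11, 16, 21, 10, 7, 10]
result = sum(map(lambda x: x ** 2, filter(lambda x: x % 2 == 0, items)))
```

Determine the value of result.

Step 1: Filter even numbers from [8, 11, 16, 21, 10, 7, 10]: [8, 16, 10, 10]
Step 2: Square each: [64, 256, 100, 100]
Step 3: Sum = 520.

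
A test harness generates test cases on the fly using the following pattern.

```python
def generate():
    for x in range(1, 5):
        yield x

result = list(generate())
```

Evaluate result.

Step 1: The generator yields each value from range(1, 5).
Step 2: list() consumes all yields: [1, 2, 3, 4].
Therefore result = [1, 2, 3, 4].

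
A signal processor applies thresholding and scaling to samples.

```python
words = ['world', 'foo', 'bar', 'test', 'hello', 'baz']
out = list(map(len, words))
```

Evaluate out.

Step 1: Map len() to each word:
  'world' -> 5
  'foo' -> 3
  'bar' -> 3
  'test' -> 4
  'hello' -> 5
  'baz' -> 3
Therefore out = [5, 3, 3, 4, 5, 3].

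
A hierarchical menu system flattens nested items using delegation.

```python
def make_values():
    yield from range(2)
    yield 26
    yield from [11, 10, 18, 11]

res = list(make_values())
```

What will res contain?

Step 1: Trace yields in order:
  yield 0
  yield 1
  yield 26
  yield 11
  yield 10
  yield 18
  yield 11
Therefore res = [0, 1, 26, 11, 10, 18, 11].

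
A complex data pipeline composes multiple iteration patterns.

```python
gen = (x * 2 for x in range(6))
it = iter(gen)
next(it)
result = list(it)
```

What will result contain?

Step 1: Generator produces [0, 2, 4, 6, 8, 10].
Step 2: next(it) consumes first element (0).
Step 3: list(it) collects remaining: [2, 4, 6, 8, 10].
Therefore result = [2, 4, 6, 8, 10].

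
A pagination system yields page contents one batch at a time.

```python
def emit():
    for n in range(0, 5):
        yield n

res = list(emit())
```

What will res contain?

Step 1: The generator yields each value from range(0, 5).
Step 2: list() consumes all yields: [0, 1, 2, 3, 4].
Therefore res = [0, 1, 2, 3, 4].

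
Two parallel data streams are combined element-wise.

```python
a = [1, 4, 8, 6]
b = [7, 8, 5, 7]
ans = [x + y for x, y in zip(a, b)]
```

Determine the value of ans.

Step 1: Add corresponding elements:
  1 + 7 = 8
  4 + 8 = 12
  8 + 5 = 13
  6 + 7 = 13
Therefore ans = [8, 12, 13, 13].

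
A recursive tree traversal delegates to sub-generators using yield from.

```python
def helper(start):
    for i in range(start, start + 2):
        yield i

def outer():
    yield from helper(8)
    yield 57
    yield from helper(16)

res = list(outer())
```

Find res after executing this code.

Step 1: outer() delegates to helper(8):
  yield 8
  yield 9
Step 2: yield 57
Step 3: Delegates to helper(16):
  yield 16
  yield 17
Therefore res = [8, 9, 57, 16, 17].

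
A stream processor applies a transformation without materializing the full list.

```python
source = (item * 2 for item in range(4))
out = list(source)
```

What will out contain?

Step 1: For each item in range(4), compute item*2:
  item=0: 0*2 = 0
  item=1: 1*2 = 2
  item=2: 2*2 = 4
  item=3: 3*2 = 6
Therefore out = [0, 2, 4, 6].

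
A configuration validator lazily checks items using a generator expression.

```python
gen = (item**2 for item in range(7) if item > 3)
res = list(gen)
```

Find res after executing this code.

Step 1: For range(7), keep item > 3, then square:
  item=0: 0 <= 3, excluded
  item=1: 1 <= 3, excluded
  item=2: 2 <= 3, excluded
  item=3: 3 <= 3, excluded
  item=4: 4 > 3, yield 4**2 = 16
  item=5: 5 > 3, yield 5**2 = 25
  item=6: 6 > 3, yield 6**2 = 36
Therefore res = [16, 25, 36].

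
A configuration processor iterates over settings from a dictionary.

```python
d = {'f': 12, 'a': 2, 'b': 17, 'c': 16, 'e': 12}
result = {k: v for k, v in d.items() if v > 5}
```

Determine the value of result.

Step 1: Filter items where value > 5:
  'f': 12 > 5: kept
  'a': 2 <= 5: removed
  'b': 17 > 5: kept
  'c': 16 > 5: kept
  'e': 12 > 5: kept
Therefore result = {'f': 12, 'b': 17, 'c': 16, 'e': 12}.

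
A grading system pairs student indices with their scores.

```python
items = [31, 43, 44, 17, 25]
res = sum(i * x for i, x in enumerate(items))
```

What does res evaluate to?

Step 1: Compute i * x for each (i, x) in enumerate([31, 43, 44, 17, 25]):
  i=0, x=31: 0*31 = 0
  i=1, x=43: 1*43 = 43
  i=2, x=44: 2*44 = 88
  i=3, x=17: 3*17 = 51
  i=4, x=25: 4*25 = 100
Step 2: sum = 0 + 43 + 88 + 51 + 100 = 282.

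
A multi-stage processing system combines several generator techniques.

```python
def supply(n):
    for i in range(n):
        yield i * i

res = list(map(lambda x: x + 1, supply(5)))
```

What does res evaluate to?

Step 1: supply(5) yields squares: [0, 1, 4, 9, 16].
Step 2: map adds 1 to each: [1, 2, 5, 10, 17].
Therefore res = [1, 2, 5, 10, 17].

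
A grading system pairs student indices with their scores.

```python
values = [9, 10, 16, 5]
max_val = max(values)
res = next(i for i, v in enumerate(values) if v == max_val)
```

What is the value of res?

Step 1: max([9, 10, 16, 5]) = 16.
Step 2: Find first index where value == 16:
  Index 0: 9 != 16
  Index 1: 10 != 16
  Index 2: 16 == 16, found!
Therefore res = 2.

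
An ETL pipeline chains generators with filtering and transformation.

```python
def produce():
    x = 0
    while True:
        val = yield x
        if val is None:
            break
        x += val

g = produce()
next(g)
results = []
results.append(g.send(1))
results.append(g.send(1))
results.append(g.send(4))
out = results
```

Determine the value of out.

Step 1: next(g) -> yield 0.
Step 2: send(1) -> x = 1, yield 1.
Step 3: send(1) -> x = 2, yield 2.
Step 4: send(4) -> x = 6, yield 6.
Therefore out = [1, 2, 6].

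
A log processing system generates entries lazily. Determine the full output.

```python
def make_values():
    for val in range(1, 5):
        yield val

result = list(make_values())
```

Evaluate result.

Step 1: The generator yields each value from range(1, 5).
Step 2: list() consumes all yields: [1, 2, 3, 4].
Therefore result = [1, 2, 3, 4].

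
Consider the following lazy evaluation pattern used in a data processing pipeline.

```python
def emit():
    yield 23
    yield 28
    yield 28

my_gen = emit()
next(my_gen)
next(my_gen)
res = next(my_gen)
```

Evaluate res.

Step 1: emit() creates a generator.
Step 2: next(my_gen) yields 23 (consumed and discarded).
Step 3: next(my_gen) yields 28 (consumed and discarded).
Step 4: next(my_gen) yields 28, assigned to res.
Therefore res = 28.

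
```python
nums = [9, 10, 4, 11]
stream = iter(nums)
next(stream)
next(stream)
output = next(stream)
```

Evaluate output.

Step 1: Create iterator over [9, 10, 4, 11].
Step 2: next() consumes 9.
Step 3: next() consumes 10.
Step 4: next() returns 4.
Therefore output = 4.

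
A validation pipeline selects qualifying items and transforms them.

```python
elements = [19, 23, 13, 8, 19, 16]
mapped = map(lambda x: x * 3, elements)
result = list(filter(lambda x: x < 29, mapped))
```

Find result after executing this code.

Step 1: Map x * 3:
  19 -> 57
  23 -> 69
  13 -> 39
  8 -> 24
  19 -> 57
  16 -> 48
Step 2: Filter for < 29:
  57: removed
  69: removed
  39: removed
  24: kept
  57: removed
  48: removed
Therefore result = [24].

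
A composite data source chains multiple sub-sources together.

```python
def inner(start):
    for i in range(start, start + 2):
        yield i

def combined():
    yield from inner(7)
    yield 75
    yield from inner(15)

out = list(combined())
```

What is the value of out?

Step 1: combined() delegates to inner(7):
  yield 7
  yield 8
Step 2: yield 75
Step 3: Delegates to inner(15):
  yield 15
  yield 16
Therefore out = [7, 8, 75, 15, 16].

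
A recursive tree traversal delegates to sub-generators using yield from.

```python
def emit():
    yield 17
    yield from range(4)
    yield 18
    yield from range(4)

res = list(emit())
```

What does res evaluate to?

Step 1: Trace yields in order:
  yield 17
  yield 0
  yield 1
  yield 2
  yield 3
  yield 18
  yield 0
  yield 1
  yield 2
  yield 3
Therefore res = [17, 0, 1, 2, 3, 18, 0, 1, 2, 3].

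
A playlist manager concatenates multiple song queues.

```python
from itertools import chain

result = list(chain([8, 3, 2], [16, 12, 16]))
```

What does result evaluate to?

Step 1: chain() concatenates iterables: [8, 3, 2] + [16, 12, 16].
Therefore result = [8, 3, 2, 16, 12, 16].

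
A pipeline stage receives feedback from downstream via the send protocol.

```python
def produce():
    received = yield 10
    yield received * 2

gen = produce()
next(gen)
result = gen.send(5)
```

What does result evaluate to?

Step 1: next(gen) advances to first yield, producing 10.
Step 2: send(5) resumes, received = 5.
Step 3: yield received * 2 = 5 * 2 = 10.
Therefore result = 10.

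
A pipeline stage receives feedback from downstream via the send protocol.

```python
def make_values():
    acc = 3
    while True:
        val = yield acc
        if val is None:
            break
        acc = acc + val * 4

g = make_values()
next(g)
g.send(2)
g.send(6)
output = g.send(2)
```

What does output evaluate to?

Step 1: next() -> yield acc=3.
Step 2: send(2) -> val=2, acc = 3 + 2*4 = 11, yield 11.
Step 3: send(6) -> val=6, acc = 11 + 6*4 = 35, yield 35.
Step 4: send(2) -> val=2, acc = 35 + 2*4 = 43, yield 43.
Therefore output = 43.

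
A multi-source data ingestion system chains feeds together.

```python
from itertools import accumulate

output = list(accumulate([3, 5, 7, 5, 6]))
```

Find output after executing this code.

Step 1: accumulate computes running sums:
  + 3 = 3
  + 5 = 8
  + 7 = 15
  + 5 = 20
  + 6 = 26
Therefore output = [3, 8, 15, 20, 26].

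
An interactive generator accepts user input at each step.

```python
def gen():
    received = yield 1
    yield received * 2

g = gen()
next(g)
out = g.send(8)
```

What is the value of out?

Step 1: next(g) advances to first yield, producing 1.
Step 2: send(8) resumes, received = 8.
Step 3: yield received * 2 = 8 * 2 = 16.
Therefore out = 16.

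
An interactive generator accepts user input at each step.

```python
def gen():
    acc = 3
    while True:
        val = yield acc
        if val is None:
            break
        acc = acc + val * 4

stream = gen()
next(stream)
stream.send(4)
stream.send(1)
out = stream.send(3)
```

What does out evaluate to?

Step 1: next() -> yield acc=3.
Step 2: send(4) -> val=4, acc = 3 + 4*4 = 19, yield 19.
Step 3: send(1) -> val=1, acc = 19 + 1*4 = 23, yield 23.
Step 4: send(3) -> val=3, acc = 23 + 3*4 = 35, yield 35.
Therefore out = 35.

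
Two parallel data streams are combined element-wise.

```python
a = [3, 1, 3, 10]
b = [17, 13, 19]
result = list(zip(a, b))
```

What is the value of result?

Step 1: zip stops at shortest (len(a)=4, len(b)=3):
  Index 0: (3, 17)
  Index 1: (1, 13)
  Index 2: (3, 19)
Step 2: Last element of a (10) has no pair, dropped.
Therefore result = [(3, 17), (1, 13), (3, 19)].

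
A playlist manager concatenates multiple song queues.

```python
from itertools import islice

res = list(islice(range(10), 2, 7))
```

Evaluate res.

Step 1: islice(range(10), 2, 7) takes elements at indices [2, 7).
Step 2: Elements: [2, 3, 4, 5, 6].
Therefore res = [2, 3, 4, 5, 6].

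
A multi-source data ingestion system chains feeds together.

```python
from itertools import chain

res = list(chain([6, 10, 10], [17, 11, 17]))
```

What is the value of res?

Step 1: chain() concatenates iterables: [6, 10, 10] + [17, 11, 17].
Therefore res = [6, 10, 10, 17, 11, 17].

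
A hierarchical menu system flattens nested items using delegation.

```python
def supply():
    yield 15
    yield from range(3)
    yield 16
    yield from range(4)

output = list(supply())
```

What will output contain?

Step 1: Trace yields in order:
  yield 15
  yield 0
  yield 1
  yield 2
  yield 16
  yield 0
  yield 1
  yield 2
  yield 3
Therefore output = [15, 0, 1, 2, 16, 0, 1, 2, 3].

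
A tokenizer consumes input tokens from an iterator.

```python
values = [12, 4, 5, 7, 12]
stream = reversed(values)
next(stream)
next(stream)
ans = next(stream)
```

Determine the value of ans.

Step 1: reversed([12, 4, 5, 7, 12]) gives iterator: [12, 7, 5, 4, 12].
Step 2: First next() = 12, second next() = 7.
Step 3: Third next() = 5.
Therefore ans = 5.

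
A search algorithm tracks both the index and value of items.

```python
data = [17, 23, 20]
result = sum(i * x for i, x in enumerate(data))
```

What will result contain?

Step 1: Compute i * x for each (i, x) in enumerate([17, 23, 20]):
  i=0, x=17: 0*17 = 0
  i=1, x=23: 1*23 = 23
  i=2, x=20: 2*20 = 40
Step 2: sum = 0 + 23 + 40 = 63.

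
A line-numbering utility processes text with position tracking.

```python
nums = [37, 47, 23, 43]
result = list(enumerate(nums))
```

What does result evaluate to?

Step 1: enumerate pairs each element with its index:
  (0, 37)
  (1, 47)
  (2, 23)
  (3, 43)
Therefore result = [(0, 37), (1, 47), (2, 23), (3, 43)].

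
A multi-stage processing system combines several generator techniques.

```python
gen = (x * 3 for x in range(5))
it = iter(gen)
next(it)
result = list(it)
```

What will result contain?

Step 1: Generator produces [0, 3, 6, 9, 12].
Step 2: next(it) consumes first element (0).
Step 3: list(it) collects remaining: [3, 6, 9, 12].
Therefore result = [3, 6, 9, 12].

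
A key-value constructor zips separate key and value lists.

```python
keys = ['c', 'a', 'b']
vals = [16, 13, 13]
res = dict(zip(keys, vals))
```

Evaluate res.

Step 1: zip pairs keys with values:
  'c' -> 16
  'a' -> 13
  'b' -> 13
Therefore res = {'c': 16, 'a': 13, 'b': 13}.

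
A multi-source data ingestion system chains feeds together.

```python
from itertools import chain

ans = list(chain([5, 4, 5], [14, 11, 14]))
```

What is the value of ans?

Step 1: chain() concatenates iterables: [5, 4, 5] + [14, 11, 14].
Therefore ans = [5, 4, 5, 14, 11, 14].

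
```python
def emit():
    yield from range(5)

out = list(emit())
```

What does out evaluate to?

Step 1: yield from delegates to the iterable, yielding each element.
Step 2: Collected values: [0, 1, 2, 3, 4].
Therefore out = [0, 1, 2, 3, 4].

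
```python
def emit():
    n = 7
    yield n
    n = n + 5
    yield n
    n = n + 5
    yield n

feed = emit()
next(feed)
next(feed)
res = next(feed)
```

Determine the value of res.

Step 1: Trace through generator execution:
  Yield 1: n starts at 7, yield 7
  Yield 2: n = 7 + 5 = 12, yield 12
  Yield 3: n = 12 + 5 = 17, yield 17
Step 2: First next() gets 7, second next() gets the second value, third next() yields 17.
Therefore res = 17.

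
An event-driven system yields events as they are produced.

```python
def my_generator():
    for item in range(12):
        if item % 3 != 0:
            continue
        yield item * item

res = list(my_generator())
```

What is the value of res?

Step 1: Only yield item**2 when item is divisible by 3:
  item=0: 0 % 3 == 0, yield 0**2 = 0
  item=3: 3 % 3 == 0, yield 3**2 = 9
  item=6: 6 % 3 == 0, yield 6**2 = 36
  item=9: 9 % 3 == 0, yield 9**2 = 81
Therefore res = [0, 9, 36, 81].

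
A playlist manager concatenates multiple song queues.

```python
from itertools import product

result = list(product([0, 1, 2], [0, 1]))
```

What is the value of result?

Step 1: product([0, 1, 2], [0, 1]) gives all pairs:
  (0, 0)
  (0, 1)
  (1, 0)
  (1, 1)
  (2, 0)
  (2, 1)
Therefore result = [(0, 0), (0, 1), (1, 0), (1, 1), (2, 0), (2, 1)].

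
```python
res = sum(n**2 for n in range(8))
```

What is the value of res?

Step 1: Compute n**2 for each n in range(8):
  n=0: 0**2 = 0
  n=1: 1**2 = 1
  n=2: 2**2 = 4
  n=3: 3**2 = 9
  n=4: 4**2 = 16
  n=5: 5**2 = 25
  n=6: 6**2 = 36
  n=7: 7**2 = 49
Step 2: sum = 0 + 1 + 4 + 9 + 16 + 25 + 36 + 49 = 140.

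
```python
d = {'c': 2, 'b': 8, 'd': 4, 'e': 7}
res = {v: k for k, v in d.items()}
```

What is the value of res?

Step 1: Invert dict (swap keys and values):
  'c': 2 -> 2: 'c'
  'b': 8 -> 8: 'b'
  'd': 4 -> 4: 'd'
  'e': 7 -> 7: 'e'
Therefore res = {2: 'c', 8: 'b', 4: 'd', 7: 'e'}.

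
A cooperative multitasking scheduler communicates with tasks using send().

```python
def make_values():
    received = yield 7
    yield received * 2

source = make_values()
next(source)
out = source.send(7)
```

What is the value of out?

Step 1: next(source) advances to first yield, producing 7.
Step 2: send(7) resumes, received = 7.
Step 3: yield received * 2 = 7 * 2 = 14.
Therefore out = 14.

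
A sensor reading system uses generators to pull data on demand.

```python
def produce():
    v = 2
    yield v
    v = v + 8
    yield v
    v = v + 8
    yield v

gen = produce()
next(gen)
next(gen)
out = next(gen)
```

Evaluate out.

Step 1: Trace through generator execution:
  Yield 1: v starts at 2, yield 2
  Yield 2: v = 2 + 8 = 10, yield 10
  Yield 3: v = 10 + 8 = 18, yield 18
Step 2: First next() gets 2, second next() gets the second value, third next() yields 18.
Therefore out = 18.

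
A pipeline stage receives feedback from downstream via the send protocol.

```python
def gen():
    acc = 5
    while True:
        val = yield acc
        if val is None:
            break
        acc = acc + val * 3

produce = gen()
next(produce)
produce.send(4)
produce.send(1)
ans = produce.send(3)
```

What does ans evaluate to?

Step 1: next() -> yield acc=5.
Step 2: send(4) -> val=4, acc = 5 + 4*3 = 17, yield 17.
Step 3: send(1) -> val=1, acc = 17 + 1*3 = 20, yield 20.
Step 4: send(3) -> val=3, acc = 20 + 3*3 = 29, yield 29.
Therefore ans = 29.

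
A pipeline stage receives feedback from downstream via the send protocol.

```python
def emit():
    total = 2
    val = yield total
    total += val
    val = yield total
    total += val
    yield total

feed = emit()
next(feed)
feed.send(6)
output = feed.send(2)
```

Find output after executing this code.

Step 1: next() -> yield total=2.
Step 2: send(6) -> val=6, total = 2+6 = 8, yield 8.
Step 3: send(2) -> val=2, total = 8+2 = 10, yield 10.
Therefore output = 10.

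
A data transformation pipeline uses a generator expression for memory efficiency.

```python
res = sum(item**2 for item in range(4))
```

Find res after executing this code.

Step 1: Compute item**2 for each item in range(4):
  item=0: 0**2 = 0
  item=1: 1**2 = 1
  item=2: 2**2 = 4
  item=3: 3**2 = 9
Step 2: sum = 0 + 1 + 4 + 9 = 14.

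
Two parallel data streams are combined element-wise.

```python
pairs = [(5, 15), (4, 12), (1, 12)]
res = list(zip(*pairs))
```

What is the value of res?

Step 1: zip(*pairs) transposes: unzips [(5, 15), (4, 12), (1, 12)] into separate sequences.
Step 2: First elements: (5, 4, 1), second elements: (15, 12, 12).
Therefore res = [(5, 4, 1), (15, 12, 12)].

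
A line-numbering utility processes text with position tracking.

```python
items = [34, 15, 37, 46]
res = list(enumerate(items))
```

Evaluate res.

Step 1: enumerate pairs each element with its index:
  (0, 34)
  (1, 15)
  (2, 37)
  (3, 46)
Therefore res = [(0, 34), (1, 15), (2, 37), (3, 46)].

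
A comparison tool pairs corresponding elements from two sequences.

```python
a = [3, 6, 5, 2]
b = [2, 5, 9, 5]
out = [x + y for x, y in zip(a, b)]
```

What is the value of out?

Step 1: Add corresponding elements:
  3 + 2 = 5
  6 + 5 = 11
  5 + 9 = 14
  2 + 5 = 7
Therefore out = [5, 11, 14, 7].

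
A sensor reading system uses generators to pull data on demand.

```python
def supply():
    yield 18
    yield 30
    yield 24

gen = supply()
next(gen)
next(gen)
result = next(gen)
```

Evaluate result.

Step 1: supply() creates a generator.
Step 2: next(gen) yields 18 (consumed and discarded).
Step 3: next(gen) yields 30 (consumed and discarded).
Step 4: next(gen) yields 24, assigned to result.
Therefore result = 24.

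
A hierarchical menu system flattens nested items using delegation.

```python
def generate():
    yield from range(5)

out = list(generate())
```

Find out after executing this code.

Step 1: yield from delegates to the iterable, yielding each element.
Step 2: Collected values: [0, 1, 2, 3, 4].
Therefore out = [0, 1, 2, 3, 4].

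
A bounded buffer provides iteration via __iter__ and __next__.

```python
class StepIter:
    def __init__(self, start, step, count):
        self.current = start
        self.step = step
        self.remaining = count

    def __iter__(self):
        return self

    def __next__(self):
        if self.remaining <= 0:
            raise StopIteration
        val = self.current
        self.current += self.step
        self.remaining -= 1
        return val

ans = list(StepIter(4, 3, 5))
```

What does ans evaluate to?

Step 1: StepIter starts at 4, increments by 3, for 5 steps:
  Yield 4, then current += 3
  Yield 7, then current += 3
  Yield 10, then current += 3
  Yield 13, then current += 3
  Yield 16, then current += 3
Therefore ans = [4, 7, 10, 13, 16].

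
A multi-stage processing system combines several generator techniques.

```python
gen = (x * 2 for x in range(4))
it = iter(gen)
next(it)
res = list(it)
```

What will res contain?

Step 1: Generator produces [0, 2, 4, 6].
Step 2: next(it) consumes first element (0).
Step 3: list(it) collects remaining: [2, 4, 6].
Therefore res = [2, 4, 6].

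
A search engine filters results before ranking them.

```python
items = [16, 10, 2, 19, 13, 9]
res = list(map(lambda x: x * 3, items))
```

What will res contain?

Step 1: Apply lambda x: x * 3 to each element:
  16 -> 48
  10 -> 30
  2 -> 6
  19 -> 57
  13 -> 39
  9 -> 27
Therefore res = [48, 30, 6, 57, 39, 27].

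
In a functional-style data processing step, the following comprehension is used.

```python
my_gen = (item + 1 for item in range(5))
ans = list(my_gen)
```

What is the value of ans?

Step 1: For each item in range(5), compute item+1:
  item=0: 0+1 = 1
  item=1: 1+1 = 2
  item=2: 2+1 = 3
  item=3: 3+1 = 4
  item=4: 4+1 = 5
Therefore ans = [1, 2, 3, 4, 5].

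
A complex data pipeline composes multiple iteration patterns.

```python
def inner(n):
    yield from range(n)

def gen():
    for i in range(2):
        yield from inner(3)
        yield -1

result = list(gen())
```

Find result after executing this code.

Step 1: For each i in range(2):
  i=0: yield from inner(3) -> [0, 1, 2], then yield -1
  i=1: yield from inner(3) -> [0, 1, 2], then yield -1
Therefore result = [0, 1, 2, -1, 0, 1, 2, -1].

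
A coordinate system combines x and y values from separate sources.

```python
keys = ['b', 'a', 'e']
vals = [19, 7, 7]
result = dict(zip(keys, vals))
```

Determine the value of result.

Step 1: zip pairs keys with values:
  'b' -> 19
  'a' -> 7
  'e' -> 7
Therefore result = {'b': 19, 'a': 7, 'e': 7}.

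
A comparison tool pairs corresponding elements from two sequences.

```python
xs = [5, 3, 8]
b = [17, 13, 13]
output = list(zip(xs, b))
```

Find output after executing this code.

Step 1: zip pairs elements at same index:
  Index 0: (5, 17)
  Index 1: (3, 13)
  Index 2: (8, 13)
Therefore output = [(5, 17), (3, 13), (8, 13)].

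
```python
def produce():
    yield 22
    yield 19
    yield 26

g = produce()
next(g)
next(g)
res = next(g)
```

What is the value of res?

Step 1: produce() creates a generator.
Step 2: next(g) yields 22 (consumed and discarded).
Step 3: next(g) yields 19 (consumed and discarded).
Step 4: next(g) yields 26, assigned to res.
Therefore res = 26.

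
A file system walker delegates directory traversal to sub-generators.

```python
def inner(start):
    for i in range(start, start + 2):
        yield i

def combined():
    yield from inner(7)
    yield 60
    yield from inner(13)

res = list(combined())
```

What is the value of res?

Step 1: combined() delegates to inner(7):
  yield 7
  yield 8
Step 2: yield 60
Step 3: Delegates to inner(13):
  yield 13
  yield 14
Therefore res = [7, 8, 60, 13, 14].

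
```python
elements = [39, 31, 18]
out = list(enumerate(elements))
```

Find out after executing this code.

Step 1: enumerate pairs each element with its index:
  (0, 39)
  (1, 31)
  (2, 18)
Therefore out = [(0, 39), (1, 31), (2, 18)].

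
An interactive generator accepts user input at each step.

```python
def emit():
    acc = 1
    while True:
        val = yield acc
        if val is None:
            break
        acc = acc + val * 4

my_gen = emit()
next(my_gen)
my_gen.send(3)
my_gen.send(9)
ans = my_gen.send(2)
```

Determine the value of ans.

Step 1: next() -> yield acc=1.
Step 2: send(3) -> val=3, acc = 1 + 3*4 = 13, yield 13.
Step 3: send(9) -> val=9, acc = 13 + 9*4 = 49, yield 49.
Step 4: send(2) -> val=2, acc = 49 + 2*4 = 57, yield 57.
Therefore ans = 57.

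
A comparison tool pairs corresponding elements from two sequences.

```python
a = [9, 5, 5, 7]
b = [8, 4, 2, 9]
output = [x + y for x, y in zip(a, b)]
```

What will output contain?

Step 1: Add corresponding elements:
  9 + 8 = 17
  5 + 4 = 9
  5 + 2 = 7
  7 + 9 = 16
Therefore output = [17, 9, 7, 16].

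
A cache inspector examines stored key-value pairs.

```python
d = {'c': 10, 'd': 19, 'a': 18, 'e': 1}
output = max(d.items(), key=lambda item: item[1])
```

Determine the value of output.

Step 1: Find item with maximum value:
  ('c', 10)
  ('d', 19)
  ('a', 18)
  ('e', 1)
Step 2: Maximum value is 19 at key 'd'.
Therefore output = ('d', 19).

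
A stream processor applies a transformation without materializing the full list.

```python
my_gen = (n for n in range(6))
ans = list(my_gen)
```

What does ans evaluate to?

Step 1: Generator expression iterates range(6): [0, 1, 2, 3, 4, 5].
Step 2: list() collects all values.
Therefore ans = [0, 1, 2, 3, 4, 5].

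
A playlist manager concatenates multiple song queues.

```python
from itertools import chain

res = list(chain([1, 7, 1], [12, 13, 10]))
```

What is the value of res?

Step 1: chain() concatenates iterables: [1, 7, 1] + [12, 13, 10].
Therefore res = [1, 7, 1, 12, 13, 10].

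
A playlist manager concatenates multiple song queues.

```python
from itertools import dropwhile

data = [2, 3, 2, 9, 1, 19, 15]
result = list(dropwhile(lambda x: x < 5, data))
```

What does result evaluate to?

Step 1: dropwhile drops elements while < 5:
  2 < 5: dropped
  3 < 5: dropped
  2 < 5: dropped
  9: kept (dropping stopped)
Step 2: Remaining elements kept regardless of condition.
Therefore result = [9, 1, 19, 15].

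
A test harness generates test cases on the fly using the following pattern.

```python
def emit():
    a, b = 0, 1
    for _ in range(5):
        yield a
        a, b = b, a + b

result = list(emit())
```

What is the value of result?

Step 1: Fibonacci-like sequence starting with a=0, b=1:
  Iteration 1: yield a=0, then a,b = 1,1
  Iteration 2: yield a=1, then a,b = 1,2
  Iteration 3: yield a=1, then a,b = 2,3
  Iteration 4: yield a=2, then a,b = 3,5
  Iteration 5: yield a=3, then a,b = 5,8
Therefore result = [0, 1, 1, 2, 3].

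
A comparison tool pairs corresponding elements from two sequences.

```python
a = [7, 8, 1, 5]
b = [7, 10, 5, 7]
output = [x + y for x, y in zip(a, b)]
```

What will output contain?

Step 1: Add corresponding elements:
  7 + 7 = 14
  8 + 10 = 18
  1 + 5 = 6
  5 + 7 = 12
Therefore output = [14, 18, 6, 12].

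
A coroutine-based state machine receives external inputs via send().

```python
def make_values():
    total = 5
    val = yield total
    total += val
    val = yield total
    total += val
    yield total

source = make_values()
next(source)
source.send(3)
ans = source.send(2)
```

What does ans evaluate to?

Step 1: next() -> yield total=5.
Step 2: send(3) -> val=3, total = 5+3 = 8, yield 8.
Step 3: send(2) -> val=2, total = 8+2 = 10, yield 10.
Therefore ans = 10.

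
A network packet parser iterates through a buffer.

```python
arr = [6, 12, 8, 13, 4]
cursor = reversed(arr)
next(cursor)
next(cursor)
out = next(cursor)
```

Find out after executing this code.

Step 1: reversed([6, 12, 8, 13, 4]) gives iterator: [4, 13, 8, 12, 6].
Step 2: First next() = 4, second next() = 13.
Step 3: Third next() = 8.
Therefore out = 8.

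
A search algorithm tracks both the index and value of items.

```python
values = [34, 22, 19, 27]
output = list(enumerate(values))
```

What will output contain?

Step 1: enumerate pairs each element with its index:
  (0, 34)
  (1, 22)
  (2, 19)
  (3, 27)
Therefore output = [(0, 34), (1, 22), (2, 19), (3, 27)].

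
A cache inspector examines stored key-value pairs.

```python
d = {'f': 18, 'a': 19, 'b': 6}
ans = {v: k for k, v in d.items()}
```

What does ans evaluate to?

Step 1: Invert dict (swap keys and values):
  'f': 18 -> 18: 'f'
  'a': 19 -> 19: 'a'
  'b': 6 -> 6: 'b'
Therefore ans = {18: 'f', 19: 'a', 6: 'b'}.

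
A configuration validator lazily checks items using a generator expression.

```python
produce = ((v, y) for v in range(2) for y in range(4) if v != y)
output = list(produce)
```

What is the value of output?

Step 1: Nested generator over range(2) x range(4) where v != y:
  (0, 0): excluded (v == y)
  (0, 1): included
  (0, 2): included
  (0, 3): included
  (1, 0): included
  (1, 1): excluded (v == y)
  (1, 2): included
  (1, 3): included
Therefore output = [(0, 1), (0, 2), (0, 3), (1, 0), (1, 2), (1, 3)].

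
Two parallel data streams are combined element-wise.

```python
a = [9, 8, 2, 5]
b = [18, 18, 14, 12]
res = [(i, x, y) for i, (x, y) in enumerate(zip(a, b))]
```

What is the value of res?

Step 1: enumerate(zip(a, b)) gives index with paired elements:
  i=0: (9, 18)
  i=1: (8, 18)
  i=2: (2, 14)
  i=3: (5, 12)
Therefore res = [(0, 9, 18), (1, 8, 18), (2, 2, 14), (3, 5, 12)].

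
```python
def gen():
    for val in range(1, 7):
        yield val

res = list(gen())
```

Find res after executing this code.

Step 1: The generator yields each value from range(1, 7).
Step 2: list() consumes all yields: [1, 2, 3, 4, 5, 6].
Therefore res = [1, 2, 3, 4, 5, 6].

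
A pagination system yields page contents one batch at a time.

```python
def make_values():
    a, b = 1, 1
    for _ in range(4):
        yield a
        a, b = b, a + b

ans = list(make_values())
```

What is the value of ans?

Step 1: Fibonacci-like sequence starting with a=1, b=1:
  Iteration 1: yield a=1, then a,b = 1,2
  Iteration 2: yield a=1, then a,b = 2,3
  Iteration 3: yield a=2, then a,b = 3,5
  Iteration 4: yield a=3, then a,b = 5,8
Therefore ans = [1, 1, 2, 3].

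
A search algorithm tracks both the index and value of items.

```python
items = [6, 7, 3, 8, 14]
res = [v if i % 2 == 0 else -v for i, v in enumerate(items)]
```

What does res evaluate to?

Step 1: For each (i, v), keep v if i is even, negate if odd:
  i=0 (even): keep 6
  i=1 (odd): negate to -7
  i=2 (even): keep 3
  i=3 (odd): negate to -8
  i=4 (even): keep 14
Therefore res = [6, -7, 3, -8, 14].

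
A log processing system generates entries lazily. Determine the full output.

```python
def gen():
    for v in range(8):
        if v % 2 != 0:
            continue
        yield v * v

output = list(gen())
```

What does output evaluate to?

Step 1: Only yield v**2 when v is divisible by 2:
  v=0: 0 % 2 == 0, yield 0**2 = 0
  v=2: 2 % 2 == 0, yield 2**2 = 4
  v=4: 4 % 2 == 0, yield 4**2 = 16
  v=6: 6 % 2 == 0, yield 6**2 = 36
Therefore output = [0, 4, 16, 36].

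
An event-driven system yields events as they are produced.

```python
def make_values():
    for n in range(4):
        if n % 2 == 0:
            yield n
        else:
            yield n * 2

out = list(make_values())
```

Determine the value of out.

Step 1: For each n in range(4), yield n if even, else n*2:
  n=0 (even): yield 0
  n=1 (odd): yield 1*2 = 2
  n=2 (even): yield 2
  n=3 (odd): yield 3*2 = 6
Therefore out = [0, 2, 2, 6].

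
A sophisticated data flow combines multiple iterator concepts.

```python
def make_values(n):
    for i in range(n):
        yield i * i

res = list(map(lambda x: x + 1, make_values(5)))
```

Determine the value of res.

Step 1: make_values(5) yields squares: [0, 1, 4, 9, 16].
Step 2: map adds 1 to each: [1, 2, 5, 10, 17].
Therefore res = [1, 2, 5, 10, 17].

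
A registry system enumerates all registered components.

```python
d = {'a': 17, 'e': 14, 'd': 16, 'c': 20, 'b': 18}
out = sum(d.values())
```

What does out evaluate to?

Step 1: d.values() = [17, 14, 16, 20, 18].
Step 2: sum = 85.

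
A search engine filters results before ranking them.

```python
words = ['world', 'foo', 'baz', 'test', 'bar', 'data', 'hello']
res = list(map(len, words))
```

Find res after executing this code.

Step 1: Map len() to each word:
  'world' -> 5
  'foo' -> 3
  'baz' -> 3
  'test' -> 4
  'bar' -> 3
  'data' -> 4
  'hello' -> 5
Therefore res = [5, 3, 3, 4, 3, 4, 5].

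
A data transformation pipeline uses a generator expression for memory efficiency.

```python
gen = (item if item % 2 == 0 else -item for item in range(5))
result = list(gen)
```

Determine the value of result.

Step 1: For each item in range(5), yield item if even, else -item:
  item=0: even, yield 0
  item=1: odd, yield -1
  item=2: even, yield 2
  item=3: odd, yield -3
  item=4: even, yield 4
Therefore result = [0, -1, 2, -3, 4].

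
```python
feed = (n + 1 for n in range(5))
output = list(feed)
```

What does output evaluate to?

Step 1: For each n in range(5), compute n+1:
  n=0: 0+1 = 1
  n=1: 1+1 = 2
  n=2: 2+1 = 3
  n=3: 3+1 = 4
  n=4: 4+1 = 5
Therefore output = [1, 2, 3, 4, 5].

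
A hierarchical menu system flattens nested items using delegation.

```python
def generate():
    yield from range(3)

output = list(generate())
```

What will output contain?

Step 1: yield from delegates to the iterable, yielding each element.
Step 2: Collected values: [0, 1, 2].
Therefore output = [0, 1, 2].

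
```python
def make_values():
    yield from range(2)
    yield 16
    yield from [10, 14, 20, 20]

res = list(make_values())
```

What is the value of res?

Step 1: Trace yields in order:
  yield 0
  yield 1
  yield 16
  yield 10
  yield 14
  yield 20
  yield 20
Therefore res = [0, 1, 16, 10, 14, 20, 20].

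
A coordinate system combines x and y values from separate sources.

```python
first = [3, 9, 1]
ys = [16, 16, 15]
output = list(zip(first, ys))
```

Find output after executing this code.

Step 1: zip pairs elements at same index:
  Index 0: (3, 16)
  Index 1: (9, 16)
  Index 2: (1, 15)
Therefore output = [(3, 16), (9, 16), (1, 15)].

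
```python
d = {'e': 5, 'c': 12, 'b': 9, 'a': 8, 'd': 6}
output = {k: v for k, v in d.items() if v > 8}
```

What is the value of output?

Step 1: Filter items where value > 8:
  'e': 5 <= 8: removed
  'c': 12 > 8: kept
  'b': 9 > 8: kept
  'a': 8 <= 8: removed
  'd': 6 <= 8: removed
Therefore output = {'c': 12, 'b': 9}.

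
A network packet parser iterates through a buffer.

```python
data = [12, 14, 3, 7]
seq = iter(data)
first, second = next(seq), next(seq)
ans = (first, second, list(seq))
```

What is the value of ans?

Step 1: Create iterator over [12, 14, 3, 7].
Step 2: first = 12, second = 14.
Step 3: Remaining elements: [3, 7].
Therefore ans = (12, 14, [3, 7]).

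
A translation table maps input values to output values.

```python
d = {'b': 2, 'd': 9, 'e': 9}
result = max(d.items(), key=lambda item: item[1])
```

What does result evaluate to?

Step 1: Find item with maximum value:
  ('b', 2)
  ('d', 9)
  ('e', 9)
Step 2: Maximum value is 9 at key 'd'.
Therefore result = ('d', 9).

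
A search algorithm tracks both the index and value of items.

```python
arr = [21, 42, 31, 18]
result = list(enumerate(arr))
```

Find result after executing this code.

Step 1: enumerate pairs each element with its index:
  (0, 21)
  (1, 42)
  (2, 31)
  (3, 18)
Therefore result = [(0, 21), (1, 42), (2, 31), (3, 18)].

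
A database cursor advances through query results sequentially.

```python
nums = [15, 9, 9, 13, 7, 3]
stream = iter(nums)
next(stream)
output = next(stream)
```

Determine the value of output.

Step 1: Create iterator over [15, 9, 9, 13, 7, 3].
Step 2: next() consumes 15.
Step 3: next() returns 9.
Therefore output = 9.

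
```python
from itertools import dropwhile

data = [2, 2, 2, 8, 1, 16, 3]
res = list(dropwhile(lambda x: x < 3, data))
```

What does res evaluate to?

Step 1: dropwhile drops elements while < 3:
  2 < 3: dropped
  2 < 3: dropped
  2 < 3: dropped
  8: kept (dropping stopped)
Step 2: Remaining elements kept regardless of condition.
Therefore res = [8, 1, 16, 3].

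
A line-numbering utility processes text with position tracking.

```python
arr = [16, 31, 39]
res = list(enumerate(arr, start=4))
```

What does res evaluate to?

Step 1: enumerate with start=4:
  (4, 16)
  (5, 31)
  (6, 39)
Therefore res = [(4, 16), (5, 31), (6, 39)].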